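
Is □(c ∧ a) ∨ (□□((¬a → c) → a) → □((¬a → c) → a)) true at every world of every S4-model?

Yes, valid

Tableau for the negation ¬(□(c ∧ a) ∨ (□□((¬a → c) → a) → □((¬a → c) → a))):
1. ¬(□(c ∧ a) ∨ (□□((¬a → c) → a) → □((¬a → c) → a))), w0
2. ¬□(c ∧ a), w0   [¬∨-rule on 1]
3. ¬(□□((¬a → c) → a) → □((¬a → c) → a)), w0   [¬∨-rule on 1]
4. □□((¬a → c) → a), w0   [¬→-rule on 3]
5. ¬□((¬a → c) → a), w0   [¬→-rule on 3]
6. □((¬a → c) → a), w0   [□-rule on 4 via w0Rw0]
7. (¬a → c) → a, w0   [□-rule on 6 via w0Rw0]
8. ¬(¬a → c), w0   [→-rule on 7 (branches; this branch)]
9. ¬a, w0   [¬→-rule on 8]
10. ¬c, w0   [¬→-rule on 8]
11. ¬(c ∧ a), w1   [¬□-rule on 2: fresh world w1, w0Rw1]
12. □((¬a → c) → a), w1   [□-rule on 4 via w0Rw1]
13. (¬a → c) → a, w1   [□-rule on 6 via w0Rw1]
14. ¬a, w1   [¬∧-rule on 11 (branches; this branch)]
15. ¬(¬a → c), w1   [→-rule on 13 (branches; this branch)]
16. ¬c, w1   [¬→-rule on 15]
17. ¬((¬a → c) → a), w2   [¬□-rule on 5: fresh world w2, w0Rw2]
18. ¬a → c, w2   [¬→-rule on 17]
19. ¬a, w2   [¬→-rule on 17]
20. □((¬a → c) → a), w2   [□-rule on 4 via w0Rw2]
21. (¬a → c) → a, w2   [□-rule on 6 via w0Rw2]
22. c, w2   [→-rule on 18 (branches; this branch)]
23. ¬(¬a → c), w2   [→-rule on 21 (branches; this branch)]
24. ¬c, w2   [¬→-rule on 23]
Accessibility: w0Rw0, w0Rw1, w0Rw2, w1Rw1, w2Rw2
Branch closes: c and ¬c both at w2.
All branches of the negation close; one closing branch shown above.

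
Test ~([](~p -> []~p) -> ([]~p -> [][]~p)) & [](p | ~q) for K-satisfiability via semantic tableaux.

1. ~([](~p -> []~p) -> ([]~p -> [][]~p)) & [](p | ~q), w0
2. ~([](~p -> []~p) -> ([]~p -> [][]~p)), w0
3. [](p | ~q), w0
4. [](~p -> []~p), w0
5. ~([]~p -> [][]~p), w0
6. []~p, w0
7. ~[][]~p, w0
8. ~[]~p, w1
9. p | ~q, w1
10. ~p -> []~p, w1
11. ~p, w1
12. ~q, w1
13. []~p, w1
14. p, w2
15. ~p, w2
Accessibility: w0Rw1, w1Rw2
Branch closes: p and ~p both at w2.
All branches of the tableau close; one closing branch shown above.

No, unsatisfiable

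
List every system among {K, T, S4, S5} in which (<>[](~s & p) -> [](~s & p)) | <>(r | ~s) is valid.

T, S4, S5

K-tableau for the negation ~((<>[](~s & p) -> [](~s & p)) | <>(r | ~s)):
1. ~((<>[](~s & p) -> [](~s & p)) | <>(r | ~s)), 0
2. ~(<>[](~s & p) -> [](~s & p)), 0
3. ~<>(r | ~s), 0
4. <>[](~s & p), 0
5. ~[](~s & p), 0
6. [](~s & p), 1
7. ~(r | ~s), 1
8. ~r, 1
9. s, 1
10. ~(~s & p), 2
11. ~(r | ~s), 2
12. ~r, 2
13. s, 2
14. ~p, 2
Accessibility: 0R1, 0R2
Complete open branch: countermodel on a K-frame, so not valid in K.
T-tableau for the negation ~((<>[](~s & p) -> [](~s & p)) | <>(r | ~s)):
1. ~((<>[](~s & p) -> [](~s & p)) | <>(r | ~s)), 0
2. ~(<>[](~s & p) -> [](~s & p)), 0
3. ~<>(r | ~s), 0
4. <>[](~s & p), 0
5. ~[](~s & p), 0
6. ~(r | ~s), 0
7. ~r, 0
8. s, 0
9. [](~s & p), 1
10. ~(r | ~s), 1
11. ~r, 1
12. s, 1
13. ~s & p, 1
14. ~s, 1
15. p, 1
Accessibility: 0R0, 0R1, 1R1
Branch closes: s and ~s both at 1.
Every branch closes (one shown): valid in T, hence also in S4, S5 (every theorem of T is a theorem of S4 and S5).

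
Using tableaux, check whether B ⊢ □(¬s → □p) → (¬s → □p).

Valid in B

Tableau for the negation ¬(□(¬s → □p) → (¬s → □p)):
1. ¬(□(¬s → □p) → (¬s → □p)), 0
2. □(¬s → □p), 0   [¬→-rule on 1]
3. ¬(¬s → □p), 0   [¬→-rule on 1]
4. ¬s, 0   [¬→-rule on 3]
5. ¬□p, 0   [¬→-rule on 3]
6. ¬s → □p, 0   [□-rule on 2 via 0R0]
7. □p, 0   [→-rule on 6 (branches; this branch)]
8. p, 0   [□-rule on 7 via 0R0]
9. ¬p, 1   [¬□-rule on 5: fresh world 1, 0R1]
10. ¬s → □p, 1   [□-rule on 2 via 0R1]
11. p, 1   [□-rule on 7 via 0R1]
Accessibility: 0R0, 0R1, 1R0, 1R1
Branch closes: p and ¬p both at 1.
All branches of the negation close; one closing branch shown above.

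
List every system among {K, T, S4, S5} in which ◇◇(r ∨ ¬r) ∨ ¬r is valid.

T, S4, S5

T-tableau for the negation ¬(◇◇(r ∨ ¬r) ∨ ¬r):
1. ¬(◇◇(r ∨ ¬r) ∨ ¬r), w0
2. ¬◇◇(r ∨ ¬r), w0
3. r, w0
4. ¬◇(r ∨ ¬r), w0
5. ¬(r ∨ ¬r), w0
6. ¬r, w0
Accessibility: w0Rw0
Branch closes: r and ¬r both at w0.
Every branch closes (one shown): valid in T, hence also in S4, S5 (every theorem of T is a theorem of S4 and S5).
K-tableau for the negation ¬(◇◇(r ∨ ¬r) ∨ ¬r):
1. ¬(◇◇(r ∨ ¬r) ∨ ¬r), w0
2. ¬◇◇(r ∨ ¬r), w0
3. r, w0
Complete open branch: countermodel on a K-frame, so not valid in K.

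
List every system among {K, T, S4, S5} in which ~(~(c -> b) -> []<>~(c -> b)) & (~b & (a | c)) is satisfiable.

K, T, S4

S4-tableau for the formula:
1. ~(~(c -> b) -> []<>~(c -> b)) & (~b & (a | c)), w0
2. ~(~(c -> b) -> []<>~(c -> b)), w0
3. ~b & (a | c), w0
4. ~(c -> b), w0
5. ~[]<>~(c -> b), w0
6. ~b, w0
7. a | c, w0
8. c, w0
9. ~<>~(c -> b), w1
10. c -> b, w1
11. b, w1
Accessibility: w0Rw0, w0Rw1, w1Rw1
Complete open branch: satisfiable in S4, hence also in K, T (this S4-model is also a K-model and a T-model).
S5-tableau for the formula:
1. ~(~(c -> b) -> []<>~(c -> b)) & (~b & (a | c)), w0
2. ~(~(c -> b) -> []<>~(c -> b)), w0
3. ~b & (a | c), w0
4. ~(c -> b), w0
5. ~[]<>~(c -> b), w0
6. ~b, w0
7. a | c, w0
8. c, w0
9. ~<>~(c -> b), w1
10. c -> b, w0
11. c -> b, w1
12. b, w0
Accessibility: w0Rw0, w0Rw1, w1Rw0, w1Rw1
Branch closes: b and ~b both at w0.
Every branch closes (one shown): unsatisfiable in S5.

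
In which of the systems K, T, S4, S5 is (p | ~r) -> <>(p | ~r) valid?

T, S4, S5

T-tableau for the negation ~((p | ~r) -> <>(p | ~r)):
1. ~((p | ~r) -> <>(p | ~r)), u
2. p | ~r, u
3. ~<>(p | ~r), u
4. ~(p | ~r), u
5. ~p, u
6. r, u
7. ~r, u
Accessibility: uRu
Branch closes: r and ~r both at u.
Every branch closes (one shown): valid in T, hence also in S4, S5 (every theorem of T is a theorem of S4 and S5).
K-tableau for the negation ~((p | ~r) -> <>(p | ~r)):
1. ~((p | ~r) -> <>(p | ~r)), u
2. p | ~r, u
3. ~<>(p | ~r), u
4. ~r, u
Complete open branch: countermodel on a K-frame, so not valid in K.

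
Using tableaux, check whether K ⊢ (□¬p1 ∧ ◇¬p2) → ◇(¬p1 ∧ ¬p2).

Tableau for the negation ¬((□¬p1 ∧ ◇¬p2) → ◇(¬p1 ∧ ¬p2)):
1. ¬((□¬p1 ∧ ◇¬p2) → ◇(¬p1 ∧ ¬p2)), 0
2. □¬p1 ∧ ◇¬p2, 0
3. ¬◇(¬p1 ∧ ¬p2), 0
4. □¬p1, 0
5. ◇¬p2, 0
6. ¬p2, 1
7. ¬(¬p1 ∧ ¬p2), 1
8. ¬p1, 1
9. p2, 1
Accessibility: 0R1
Branch closes: p2 and ¬p2 both at 1.
All branches of the negation close; one closing branch shown above.

Yes, valid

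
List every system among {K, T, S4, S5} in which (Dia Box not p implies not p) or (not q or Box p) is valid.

S4-tableau for the negation not ((Dia Box not p implies not p) or (not q or Box p)):
1. not ((Dia Box not p implies not p) or (not q or Box p)), 0
2. not (Dia Box not p implies not p), 0   [neg-or-rule on 1]
3. not (not q or Box p), 0   [neg-or-rule on 1]
4. Dia Box not p, 0   [neg-implies-rule on 2]
5. p, 0   [neg-implies-rule on 2]
6. q, 0   [neg-or-rule on 3]
7. not Box p, 0   [neg-or-rule on 3]
8. Box not p, 1   [Dia-rule on 4: fresh world 1, 0R1]
9. not p, 1   [Box-rule on 8 via 1R1]
10. not p, 2   [neg-Box-rule on 7: fresh world 2, 0R2]
Accessibility: 0R0, 0R1, 0R2, 1R1, 2R2
Complete open branch: countermodel on an S4-frame, so not valid in S4, nor in K, T (the same frame is also a K-frame and a T-frame).
S5-tableau for the negation not ((Dia Box not p implies not p) or (not q or Box p)):
1. not ((Dia Box not p implies not p) or (not q or Box p)), 0
2. not (Dia Box not p implies not p), 0   [neg-or-rule on 1]
3. not (not q or Box p), 0   [neg-or-rule on 1]
4. Dia Box not p, 0   [neg-implies-rule on 2]
5. p, 0   [neg-implies-rule on 2]
6. q, 0   [neg-or-rule on 3]
7. not Box p, 0   [neg-or-rule on 3]
8. Box not p, 1   [Dia-rule on 4: fresh world 1, 0R1]
9. not p, 0   [Box-rule on 8 via 1R0]
Accessibility: 0R0, 0R1, 1R0, 1R1
Branch closes: p and not p both at 0.
Every branch closes (one shown): valid in S5.

S5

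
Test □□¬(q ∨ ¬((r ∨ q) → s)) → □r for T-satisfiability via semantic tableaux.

1. □□¬(q ∨ ¬((r ∨ q) → s)) → □r, w0
2. □r, w0
3. r, w0
Accessibility: w0Rw0

Yes, satisfiable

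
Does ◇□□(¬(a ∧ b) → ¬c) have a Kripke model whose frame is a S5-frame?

Satisfiable

1. ◇□□(¬(a ∧ b) → ¬c), w0
2. □□(¬(a ∧ b) → ¬c), w1
3. □(¬(a ∧ b) → ¬c), w0
4. □(¬(a ∧ b) → ¬c), w1
5. ¬(a ∧ b) → ¬c, w0
6. ¬(a ∧ b) → ¬c, w1
7. ¬c, w0
8. ¬c, w1
Accessibility: w0Rw0, w0Rw1, w1Rw0, w1Rw1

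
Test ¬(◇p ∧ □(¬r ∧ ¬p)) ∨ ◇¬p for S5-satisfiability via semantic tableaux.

1. ¬(◇p ∧ □(¬r ∧ ¬p)) ∨ ◇¬p, w0
2. ◇¬p, w0
3. ¬p, w1
Accessibility: w0Rw0, w0Rw1, w1Rw0, w1Rw1

Satisfiable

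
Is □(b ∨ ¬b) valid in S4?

Tableau for the negation ¬□(b ∨ ¬b):
1. ¬□(b ∨ ¬b), 0
2. ¬(b ∨ ¬b), 1   [¬□-rule on 1: fresh world 1, 0R1]
3. ¬b, 1   [¬∨-rule on 2]
4. b, 1   [¬∨-rule on 2]
Accessibility: 0R0, 0R1, 1R1
Branch closes: b and ¬b both at 1.
All branches of the negation close; one closing branch shown above.

Valid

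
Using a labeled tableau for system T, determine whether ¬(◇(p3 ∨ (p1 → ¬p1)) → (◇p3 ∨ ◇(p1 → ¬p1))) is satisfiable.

Unsatisfiable (every branch closes)

1. ¬(◇(p3 ∨ (p1 → ¬p1)) → (◇p3 ∨ ◇(p1 → ¬p1))), 0
2. ◇(p3 ∨ (p1 → ¬p1)), 0
3. ¬(◇p3 ∨ ◇(p1 → ¬p1)), 0
4. ¬◇p3, 0
5. ¬◇(p1 → ¬p1), 0
6. ¬p3, 0
7. ¬(p1 → ¬p1), 0
8. p1, 0
9. p3 ∨ (p1 → ¬p1), 1
10. ¬p3, 1
11. ¬(p1 → ¬p1), 1
12. p1, 1
13. p1 → ¬p1, 1
14. ¬p1, 1
Accessibility: 0R0, 0R1, 1R1
Branch closes: p1 and ¬p1 both at 1.
(One branch shown.) All branches close.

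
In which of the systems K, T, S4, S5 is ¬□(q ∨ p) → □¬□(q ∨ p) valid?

S4-tableau for the negation ¬(¬□(q ∨ p) → □¬□(q ∨ p)):
1. ¬(¬□(q ∨ p) → □¬□(q ∨ p)), 0
2. ¬□(q ∨ p), 0   [¬→-rule on 1]
3. ¬□¬□(q ∨ p), 0   [¬→-rule on 1]
4. ¬(q ∨ p), 1   [¬□-rule on 2: fresh world 1, 0R1]
5. ¬q, 1   [¬∨-rule on 4]
6. ¬p, 1   [¬∨-rule on 4]
7. □(q ∨ p), 2   [¬□-rule on 3: fresh world 2, 0R2]
8. q ∨ p, 2   [□-rule on 7 via 2R2]
9. p, 2   [∨-rule on 8 (branches; this branch)]
Accessibility: 0R0, 0R1, 0R2, 1R1, 2R2
Complete open branch: countermodel on an S4-frame, so not valid in S4, nor in K, T (the same frame is also a K-frame and a T-frame).
S5-tableau for the negation ¬(¬□(q ∨ p) → □¬□(q ∨ p)):
1. ¬(¬□(q ∨ p) → □¬□(q ∨ p)), 0
2. ¬□(q ∨ p), 0   [¬→-rule on 1]
3. ¬□¬□(q ∨ p), 0   [¬→-rule on 1]
4. ¬(q ∨ p), 1   [¬□-rule on 2: fresh world 1, 0R1]
5. ¬q, 1   [¬∨-rule on 4]
6. ¬p, 1   [¬∨-rule on 4]
7. □(q ∨ p), 2   [¬□-rule on 3: fresh world 2, 0R2]
8. q ∨ p, 0   [□-rule on 7 via 2R0]
9. q ∨ p, 1   [□-rule on 7 via 2R1]
10. q ∨ p, 2   [□-rule on 7 via 2R2]
11. p, 0   [∨-rule on 8 (branches; this branch)]
12. p, 1   [∨-rule on 9 (branches; this branch)]
Accessibility: 0R0, 0R1, 0R2, 1R0, 1R1, 1R2, 2R0, 2R1, 2R2
Branch closes: p and ¬p both at 1.
Every branch closes (one shown): valid in S5.

S5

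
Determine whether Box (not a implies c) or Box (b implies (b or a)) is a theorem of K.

Tableau for the negation not (Box (not a implies c) or Box (b implies (b or a))):
1. not (Box (not a implies c) or Box (b implies (b or a))), w0
2. not Box (not a implies c), w0
3. not Box (b implies (b or a)), w0
4. not (not a implies c), w1
5. not a, w1
6. not c, w1
7. not (b implies (b or a)), w2
8. b, w2
9. not (b or a), w2
10. not b, w2
11. not a, w2
Accessibility: w0Rw1, w0Rw2
Branch closes: b and not b both at w2.
All branches of the negation close; one closing branch shown above.

Valid in K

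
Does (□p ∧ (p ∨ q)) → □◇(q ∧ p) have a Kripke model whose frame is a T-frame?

Satisfiable (open branch found)

1. (□p ∧ (p ∨ q)) → □◇(q ∧ p), 0
2. □◇(q ∧ p), 0
3. ◇(q ∧ p), 0
4. q ∧ p, 1
5. q, 1
6. p, 1
7. ◇(q ∧ p), 1
8. q ∧ p, 2
9. q, 2
10. p, 2
Accessibility: 0R0, 0R1, 1R1, 1R2, 2R2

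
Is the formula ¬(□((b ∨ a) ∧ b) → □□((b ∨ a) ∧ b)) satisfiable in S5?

No, unsatisfiable

1. ¬(□((b ∨ a) ∧ b) → □□((b ∨ a) ∧ b)), u
2. □((b ∨ a) ∧ b), u
3. ¬□□((b ∨ a) ∧ b), u
4. (b ∨ a) ∧ b, u
5. b ∨ a, u
6. b, u
7. a, u
8. ¬□((b ∨ a) ∧ b), v
9. (b ∨ a) ∧ b, v
10. b ∨ a, v
11. b, v
12. a, v
13. ¬((b ∨ a) ∧ b), w
14. (b ∨ a) ∧ b, w
15. b ∨ a, w
16. b, w
17. ¬(b ∨ a), w
18. ¬b, w
19. ¬a, w
Accessibility: uRu, uRv, uRw, vRu, vRv, vRw, wRu, wRv, wRw
Branch closes: b and ¬b both at w.
All branches of the tableau close; one closing branch shown above.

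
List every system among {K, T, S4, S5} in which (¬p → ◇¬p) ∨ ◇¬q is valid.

T-tableau for the negation ¬((¬p → ◇¬p) ∨ ◇¬q):
1. ¬((¬p → ◇¬p) ∨ ◇¬q), 0
2. ¬(¬p → ◇¬p), 0
3. ¬◇¬q, 0
4. ¬p, 0
5. ¬◇¬p, 0
6. q, 0
7. p, 0
Accessibility: 0R0
Branch closes: p and ¬p both at 0.
Every branch closes (one shown): valid in T, hence also in S4, S5 (every theorem of T is a theorem of S4 and S5).
K-tableau for the negation ¬((¬p → ◇¬p) ∨ ◇¬q):
1. ¬((¬p → ◇¬p) ∨ ◇¬q), 0
2. ¬(¬p → ◇¬p), 0
3. ¬◇¬q, 0
4. ¬p, 0
5. ¬◇¬p, 0
Complete open branch: countermodel on a K-frame, so not valid in K.

T, S4, S5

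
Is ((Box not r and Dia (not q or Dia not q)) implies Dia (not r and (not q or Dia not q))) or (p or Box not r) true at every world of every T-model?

Yes, valid

Tableau for the negation not (((Box not r and Dia (not q or Dia not q)) implies Dia (not r and (not q or Dia not q))) or (p or Box not r)):
1. not (((Box not r and Dia (not q or Dia not q)) implies Dia (not r and (not q or Dia not q))) or (p or Box not r)), 0
2. not ((Box not r and Dia (not q or Dia not q)) implies Dia (not r and (not q or Dia not q))), 0   [neg-or-rule on 1]
3. not (p or Box not r), 0   [neg-or-rule on 1]
4. Box not r and Dia (not q or Dia not q), 0   [neg-implies-rule on 2]
5. not Dia (not r and (not q or Dia not q)), 0   [neg-implies-rule on 2]
6. not p, 0   [neg-or-rule on 3]
7. not Box not r, 0   [neg-or-rule on 3]
8. Box not r, 0   [and-rule on 4]
9. Dia (not q or Dia not q), 0   [and-rule on 4]
10. not (not r and (not q or Dia not q)), 0   [neg-Dia-rule on 5 via 0R0]
11. not r, 0   [Box-rule on 8 via 0R0]
12. not (not q or Dia not q), 0   [neg-and-rule on 10 (branches; this branch)]
13. q, 0   [neg-or-rule on 12]
14. not Dia not q, 0   [neg-or-rule on 12]
15. r, 1   [neg-Box-rule on 7: fresh world 1, 0R1]
16. not (not r and (not q or Dia not q)), 1   [neg-Dia-rule on 5 via 0R1]
17. not r, 1   [Box-rule on 8 via 0R1]
Accessibility: 0R0, 0R1, 1R1
Branch closes: r and not r both at 1.
All branches of the negation close; one closing branch shown above.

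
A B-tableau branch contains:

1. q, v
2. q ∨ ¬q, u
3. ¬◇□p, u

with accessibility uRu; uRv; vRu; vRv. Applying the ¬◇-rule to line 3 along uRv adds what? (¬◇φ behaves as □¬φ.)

¬□p, v

¬◇φ behaves as □¬φ: propagate the negated body to each accessible world.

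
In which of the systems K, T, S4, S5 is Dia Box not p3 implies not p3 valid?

S5

S4-tableau for the negation not (Dia Box not p3 implies not p3):
1. not (Dia Box not p3 implies not p3), u
2. Dia Box not p3, u
3. p3, u
4. Box not p3, v
5. not p3, v
Accessibility: uRu, uRv, vRv
Complete open branch: countermodel on an S4-frame, so not valid in S4, nor in K, T (the same frame is also a K-frame and a T-frame).
S5-tableau for the negation not (Dia Box not p3 implies not p3):
1. not (Dia Box not p3 implies not p3), u
2. Dia Box not p3, u
3. p3, u
4. Box not p3, v
5. not p3, u
Accessibility: uRu, uRv, vRu, vRv
Branch closes: p3 and not p3 both at u.
Every branch closes (one shown): valid in S5.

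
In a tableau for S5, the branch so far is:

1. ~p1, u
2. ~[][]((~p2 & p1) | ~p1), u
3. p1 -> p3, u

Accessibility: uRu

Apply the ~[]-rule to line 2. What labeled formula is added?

a fresh world v with uRv, and ~[]((~p2 & p1) | ~p1) at v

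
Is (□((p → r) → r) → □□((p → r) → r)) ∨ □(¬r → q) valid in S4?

Yes, valid

Tableau for the negation ¬((□((p → r) → r) → □□((p → r) → r)) ∨ □(¬r → q)):
1. ¬((□((p → r) → r) → □□((p → r) → r)) ∨ □(¬r → q)), u
2. ¬(□((p → r) → r) → □□((p → r) → r)), u   [¬∨-rule on 1]
3. ¬□(¬r → q), u   [¬∨-rule on 1]
4. □((p → r) → r), u   [¬→-rule on 2]
5. ¬□□((p → r) → r), u   [¬→-rule on 2]
6. (p → r) → r, u   [□-rule on 4 via uRu]
7. ¬(p → r), u   [→-rule on 6 (branches; this branch)]
8. p, u   [¬→-rule on 7]
9. ¬r, u   [¬→-rule on 7]
10. ¬(¬r → q), v   [¬□-rule on 3: fresh world v, uRv]
11. ¬r, v   [¬→-rule on 10]
12. ¬q, v   [¬→-rule on 10]
13. (p → r) → r, v   [□-rule on 4 via uRv]
14. ¬(p → r), v   [→-rule on 13 (branches; this branch)]
15. p, v   [¬→-rule on 14]
16. ¬□((p → r) → r), w   [¬□-rule on 5: fresh world w, uRw]
17. (p → r) → r, w   [□-rule on 4 via uRw]
18. ¬(p → r), w   [→-rule on 17 (branches; this branch)]
19. p, w   [¬→-rule on 18]
20. ¬r, w   [¬→-rule on 18]
21. ¬((p → r) → r), x   [¬□-rule on 16: fresh world x, wRx]
22. p → r, x   [¬→-rule on 21]
23. ¬r, x   [¬→-rule on 21]
24. (p → r) → r, x   [□-rule on 4 via uRx]
25. ¬p, x   [→-rule on 22 (branches; this branch)]
26. ¬(p → r), x   [→-rule on 24 (branches; this branch)]
27. p, x   [¬→-rule on 26]
Accessibility: uRu, uRv, uRw, uRx, vRv, wRw, wRx, xRx
Branch closes: p and ¬p both at x.
Every branch of the negation's tableau closes; the branch above is one of them.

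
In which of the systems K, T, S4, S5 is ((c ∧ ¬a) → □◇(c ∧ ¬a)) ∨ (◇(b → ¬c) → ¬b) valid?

S5-tableau for the negation ¬(((c ∧ ¬a) → □◇(c ∧ ¬a)) ∨ (◇(b → ¬c) → ¬b)):
1. ¬(((c ∧ ¬a) → □◇(c ∧ ¬a)) ∨ (◇(b → ¬c) → ¬b)), 0
2. ¬((c ∧ ¬a) → □◇(c ∧ ¬a)), 0   [¬∨-rule on 1]
3. ¬(◇(b → ¬c) → ¬b), 0   [¬∨-rule on 1]
4. c ∧ ¬a, 0   [¬→-rule on 2]
5. ¬□◇(c ∧ ¬a), 0   [¬→-rule on 2]
6. ◇(b → ¬c), 0   [¬→-rule on 3]
7. b, 0   [¬→-rule on 3]
8. c, 0   [∧-rule on 4]
9. ¬a, 0   [∧-rule on 4]
10. ¬◇(c ∧ ¬a), 1   [¬□-rule on 5: fresh world 1, 0R1]
11. ¬(c ∧ ¬a), 0   [¬◇-rule on 10 via 1R0]
12. ¬(c ∧ ¬a), 1   [¬◇-rule on 10 via 1R1]
13. a, 0   [¬∧-rule on 11 (branches; this branch)]
Accessibility: 0R0, 0R1, 1R0, 1R1
Branch closes: a and ¬a both at 0.
Every branch closes (one shown): valid in S5.
S4-tableau for the negation ¬(((c ∧ ¬a) → □◇(c ∧ ¬a)) ∨ (◇(b → ¬c) → ¬b)):
1. ¬(((c ∧ ¬a) → □◇(c ∧ ¬a)) ∨ (◇(b → ¬c) → ¬b)), 0
2. ¬((c ∧ ¬a) → □◇(c ∧ ¬a)), 0   [¬∨-rule on 1]
3. ¬(◇(b → ¬c) → ¬b), 0   [¬∨-rule on 1]
4. c ∧ ¬a, 0   [¬→-rule on 2]
5. ¬□◇(c ∧ ¬a), 0   [¬→-rule on 2]
6. ◇(b → ¬c), 0   [¬→-rule on 3]
7. b, 0   [¬→-rule on 3]
8. c, 0   [∧-rule on 4]
9. ¬a, 0   [∧-rule on 4]
10. ¬◇(c ∧ ¬a), 1   [¬□-rule on 5: fresh world 1, 0R1]
11. ¬(c ∧ ¬a), 1   [¬◇-rule on 10 via 1R1]
12. a, 1   [¬∧-rule on 11 (branches; this branch)]
13. b → ¬c, 2   [◇-rule on 6: fresh world 2, 0R2]
14. ¬c, 2   [→-rule on 13 (branches; this branch)]
Accessibility: 0R0, 0R1, 0R2, 1R1, 2R2
Complete open branch: countermodel on an S4-frame, so not valid in S4, nor in K, T (the same frame is also a K-frame and a T-frame).

S5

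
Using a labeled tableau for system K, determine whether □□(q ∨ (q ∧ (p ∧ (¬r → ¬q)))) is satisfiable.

Satisfiable (open branch found)

1. □□(q ∨ (q ∧ (p ∧ (¬r → ¬q)))), u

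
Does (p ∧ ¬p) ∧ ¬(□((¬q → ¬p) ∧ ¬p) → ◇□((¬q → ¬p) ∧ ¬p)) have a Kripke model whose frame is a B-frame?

No, unsatisfiable

1. (p ∧ ¬p) ∧ ¬(□((¬q → ¬p) ∧ ¬p) → ◇□((¬q → ¬p) ∧ ¬p)), u
2. p ∧ ¬p, u
3. ¬(□((¬q → ¬p) ∧ ¬p) → ◇□((¬q → ¬p) ∧ ¬p)), u
4. p, u
5. ¬p, u
Accessibility: uRu
Branch closes: p and ¬p both at u.
Every branch closes; the branch above is one of them.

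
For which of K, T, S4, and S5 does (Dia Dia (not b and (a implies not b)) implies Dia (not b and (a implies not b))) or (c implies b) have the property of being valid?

T-tableau for the negation not ((Dia Dia (not b and (a implies not b)) implies Dia (not b and (a implies not b))) or (c implies b)):
1. not ((Dia Dia (not b and (a implies not b)) implies Dia (not b and (a implies not b))) or (c implies b)), u
2. not (Dia Dia (not b and (a implies not b)) implies Dia (not b and (a implies not b))), u   [neg-or-rule on 1]
3. not (c implies b), u   [neg-or-rule on 1]
4. Dia Dia (not b and (a implies not b)), u   [neg-implies-rule on 2]
5. not Dia (not b and (a implies not b)), u   [neg-implies-rule on 2]
6. c, u   [neg-implies-rule on 3]
7. not b, u   [neg-implies-rule on 3]
8. not (not b and (a implies not b)), u   [neg-Dia-rule on 5 via uRu]
9. not (a implies not b), u   [neg-and-rule on 8 (branches; this branch)]
10. a, u   [neg-implies-rule on 9]
11. b, u   [neg-implies-rule on 9]
Accessibility: uRu
Branch closes: b and not b both at u.
Every branch closes (one shown): valid in T, hence also in S4, S5 (every theorem of T is a theorem of S4 and S5).
K-tableau for the negation not ((Dia Dia (not b and (a implies not b)) implies Dia (not b and (a implies not b))) or (c implies b)):
1. not ((Dia Dia (not b and (a implies not b)) implies Dia (not b and (a implies not b))) or (c implies b)), u
2. not (Dia Dia (not b and (a implies not b)) implies Dia (not b and (a implies not b))), u   [neg-or-rule on 1]
3. not (c implies b), u   [neg-or-rule on 1]
4. Dia Dia (not b and (a implies not b)), u   [neg-implies-rule on 2]
5. not Dia (not b and (a implies not b)), u   [neg-implies-rule on 2]
6. c, u   [neg-implies-rule on 3]
7. not b, u   [neg-implies-rule on 3]
8. Dia (not b and (a implies not b)), v   [Dia-rule on 4: fresh world v, uRv]
9. not (not b and (a implies not b)), v   [neg-Dia-rule on 5 via uRv]
10. not (a implies not b), v   [neg-and-rule on 9 (branches; this branch)]
11. a, v   [neg-implies-rule on 10]
12. b, v   [neg-implies-rule on 10]
13. not b and (a implies not b), w   [Dia-rule on 8: fresh world w, vRw]
14. not b, w   [and-rule on 13]
15. a implies not b, w   [and-rule on 13]
Accessibility: uRv, vRw
Complete open branch: countermodel on a K-frame, so not valid in K.

T, S4, S5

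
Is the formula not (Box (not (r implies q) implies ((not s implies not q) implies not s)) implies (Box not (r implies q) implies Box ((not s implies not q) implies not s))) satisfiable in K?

Unsatisfiable

1. not (Box (not (r implies q) implies ((not s implies not q) implies not s)) implies (Box not (r implies q) implies Box ((not s implies not q) implies not s))), 0
2. Box (not (r implies q) implies ((not s implies not q) implies not s)), 0
3. not (Box not (r implies q) implies Box ((not s implies not q) implies not s)), 0
4. Box not (r implies q), 0
5. not Box ((not s implies not q) implies not s), 0
6. not ((not s implies not q) implies not s), 1
7. not s implies not q, 1
8. s, 1
9. not (r implies q) implies ((not s implies not q) implies not s), 1
10. not (r implies q), 1
11. r, 1
12. not q, 1
13. (not s implies not q) implies not s, 1
14. not (not s implies not q), 1
15. not s, 1
16. q, 1
Accessibility: 0R1
Branch closes: s and not s both at 1.
(One branch shown.) All branches close.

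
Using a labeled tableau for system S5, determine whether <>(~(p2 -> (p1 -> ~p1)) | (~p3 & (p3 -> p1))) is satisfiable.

1. <>(~(p2 -> (p1 -> ~p1)) | (~p3 & (p3 -> p1))), u
2. ~(p2 -> (p1 -> ~p1)) | (~p3 & (p3 -> p1)), v
3. ~p3 & (p3 -> p1), v
4. ~p3, v
5. p3 -> p1, v
6. p1, v
Accessibility: uRu, uRv, vRu, vRv

Yes, satisfiable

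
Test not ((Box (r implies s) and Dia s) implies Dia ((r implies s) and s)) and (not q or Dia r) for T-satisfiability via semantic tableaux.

1. not ((Box (r implies s) and Dia s) implies Dia ((r implies s) and s)) and (not q or Dia r), u
2. not ((Box (r implies s) and Dia s) implies Dia ((r implies s) and s)), u   [and-rule on 1]
3. not q or Dia r, u   [and-rule on 1]
4. Box (r implies s) and Dia s, u   [neg-implies-rule on 2]
5. not Dia ((r implies s) and s), u   [neg-implies-rule on 2]
6. Box (r implies s), u   [and-rule on 4]
7. Dia s, u   [and-rule on 4]
8. not ((r implies s) and s), u   [neg-Dia-rule on 5 via uRu]
9. r implies s, u   [Box-rule on 6 via uRu]
10. Dia r, u   [or-rule on 3 (branches; this branch)]
11. not s, u   [neg-and-rule on 8 (branches; this branch)]
12. not r, u   [implies-rule on 9 (branches; this branch)]
13. s, v   [Dia-rule on 7: fresh world v, uRv]
14. not ((r implies s) and s), v   [neg-Dia-rule on 5 via uRv]
15. r implies s, v   [Box-rule on 6 via uRv]
16. not (r implies s), v   [neg-and-rule on 14 (branches; this branch)]
17. r, v   [neg-implies-rule on 16]
18. not s, v   [neg-implies-rule on 16]
Accessibility: uRu, uRv, vRv
Branch closes: s and not s both at v.
All branches of the tableau close; one closing branch shown above.

Unsatisfiable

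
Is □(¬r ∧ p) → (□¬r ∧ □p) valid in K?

Valid

Tableau for the negation ¬(□(¬r ∧ p) → (□¬r ∧ □p)):
1. ¬(□(¬r ∧ p) → (□¬r ∧ □p)), u
2. □(¬r ∧ p), u
3. ¬(□¬r ∧ □p), u
4. ¬□p, u
5. ¬p, v
6. ¬r ∧ p, v
7. ¬r, v
8. p, v
Accessibility: uRv
Branch closes: p and ¬p both at v.
Every branch of the negation's tableau closes; the branch above is one of them.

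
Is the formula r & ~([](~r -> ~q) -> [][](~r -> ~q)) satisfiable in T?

1. r & ~([](~r -> ~q) -> [][](~r -> ~q)), u
2. r, u
3. ~([](~r -> ~q) -> [][](~r -> ~q)), u
4. [](~r -> ~q), u
5. ~[][](~r -> ~q), u
6. ~r -> ~q, u
7. ~q, u
8. ~[](~r -> ~q), v
9. ~r -> ~q, v
10. ~q, v
11. ~(~r -> ~q), w
12. ~r, w
13. q, w
Accessibility: uRu, uRv, vRv, vRw, wRw

Yes, satisfiable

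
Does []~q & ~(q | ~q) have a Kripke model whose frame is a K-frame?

1. []~q & ~(q | ~q), 0
2. []~q, 0   [&-rule on 1]
3. ~(q | ~q), 0   [&-rule on 1]
4. ~q, 0   [~|-rule on 3]
5. q, 0   [~|-rule on 3]
Branch closes: q and ~q both at 0.
Every branch closes; the branch above is one of them.

Unsatisfiable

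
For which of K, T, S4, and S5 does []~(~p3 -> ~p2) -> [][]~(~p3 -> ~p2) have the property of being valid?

T-tableau for the negation ~([]~(~p3 -> ~p2) -> [][]~(~p3 -> ~p2)):
1. ~([]~(~p3 -> ~p2) -> [][]~(~p3 -> ~p2)), u
2. []~(~p3 -> ~p2), u   [~->-rule on 1]
3. ~[][]~(~p3 -> ~p2), u   [~->-rule on 1]
4. ~(~p3 -> ~p2), u   [[]-rule on 2 via uRu]
5. ~p3, u   [~->-rule on 4]
6. p2, u   [~->-rule on 4]
7. ~[]~(~p3 -> ~p2), v   [~[]-rule on 3: fresh world v, uRv]
8. ~(~p3 -> ~p2), v   [[]-rule on 2 via uRv]
9. ~p3, v   [~->-rule on 8]
10. p2, v   [~->-rule on 8]
11. ~p3 -> ~p2, w   [~[]-rule on 7: fresh world w, vRw]
12. ~p2, w   [->-rule on 11 (branches; this branch)]
Accessibility: uRu, uRv, vRv, vRw, wRw
Complete open branch: countermodel on a T-frame, so not valid in T, nor in K (the same frame is also a K-frame).
S4-tableau for the negation ~([]~(~p3 -> ~p2) -> [][]~(~p3 -> ~p2)):
1. ~([]~(~p3 -> ~p2) -> [][]~(~p3 -> ~p2)), u
2. []~(~p3 -> ~p2), u   [~->-rule on 1]
3. ~[][]~(~p3 -> ~p2), u   [~->-rule on 1]
4. ~(~p3 -> ~p2), u   [[]-rule on 2 via uRu]
5. ~p3, u   [~->-rule on 4]
6. p2, u   [~->-rule on 4]
7. ~[]~(~p3 -> ~p2), v   [~[]-rule on 3: fresh world v, uRv]
8. ~(~p3 -> ~p2), v   [[]-rule on 2 via uRv]
9. ~p3, v   [~->-rule on 8]
10. p2, v   [~->-rule on 8]
11. ~p3 -> ~p2, w   [~[]-rule on 7: fresh world w, vRw]
12. ~(~p3 -> ~p2), w   [[]-rule on 2 via uRw]
13. ~p3, w   [~->-rule on 12]
14. p2, w   [~->-rule on 12]
15. ~p2, w   [->-rule on 11 (branches; this branch)]
Accessibility: uRu, uRv, uRw, vRv, vRw, wRw
Branch closes: p2 and ~p2 both at w.
Every branch closes (one shown): valid in S4, hence also in S5 (every theorem of S4 is a theorem of S5).

S4, S5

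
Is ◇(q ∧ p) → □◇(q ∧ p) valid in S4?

Invalid (countermodel exists)

Tableau for the negation ¬(◇(q ∧ p) → □◇(q ∧ p)):
1. ¬(◇(q ∧ p) → □◇(q ∧ p)), u
2. ◇(q ∧ p), u
3. ¬□◇(q ∧ p), u
4. q ∧ p, v
5. q, v
6. p, v
7. ¬◇(q ∧ p), w
8. ¬(q ∧ p), w
9. ¬p, w
Accessibility: uRu, uRv, uRw, vRv, wRw
The negation has an open branch (countermodel exists).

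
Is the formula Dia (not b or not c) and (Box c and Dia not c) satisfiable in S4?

1. Dia (not b or not c) and (Box c and Dia not c), w0
2. Dia (not b or not c), w0
3. Box c and Dia not c, w0
4. Box c, w0
5. Dia not c, w0
6. c, w0
7. not b or not c, w1
8. c, w1
9. not b, w1
10. not c, w2
11. c, w2
Accessibility: w0Rw0, w0Rw1, w0Rw2, w1Rw1, w2Rw2
Branch closes: c and not c both at w2.
All branches of the tableau close; one closing branch shown above.

Unsatisfiable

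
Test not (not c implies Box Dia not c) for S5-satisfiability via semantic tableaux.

No, unsatisfiable

1. not (not c implies Box Dia not c), 0
2. not c, 0
3. not Box Dia not c, 0
4. not Dia not c, 1
5. c, 0
Accessibility: 0R0, 0R1, 1R0, 1R1
Branch closes: c and not c both at 0.
Every branch closes; the branch above is one of them.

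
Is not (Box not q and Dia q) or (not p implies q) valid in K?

Tableau for the negation not (not (Box not q and Dia q) or (not p implies q)):
1. not (not (Box not q and Dia q) or (not p implies q)), w0
2. Box not q and Dia q, w0   [neg-or-rule on 1]
3. not (not p implies q), w0   [neg-or-rule on 1]
4. Box not q, w0   [and-rule on 2]
5. Dia q, w0   [and-rule on 2]
6. not p, w0   [neg-implies-rule on 3]
7. not q, w0   [neg-implies-rule on 3]
8. q, w1   [Dia-rule on 5: fresh world w1, w0Rw1]
9. not q, w1   [Box-rule on 4 via w0Rw1]
Accessibility: w0Rw1
Branch closes: q and not q both at w1.
Every branch of the negation's tableau closes; the branch above is one of them.

Yes, valid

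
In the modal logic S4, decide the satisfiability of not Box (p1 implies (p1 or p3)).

1. not Box (p1 implies (p1 or p3)), w0
2. not (p1 implies (p1 or p3)), w1
3. p1, w1
4. not (p1 or p3), w1
5. not p1, w1
6. not p3, w1
Accessibility: w0Rw0, w0Rw1, w1Rw1
Branch closes: p1 and not p1 both at w1.
Every branch closes; the branch above is one of them.

Unsatisfiable (every branch closes)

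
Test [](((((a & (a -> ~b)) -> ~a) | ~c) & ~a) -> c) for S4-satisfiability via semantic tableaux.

1. [](((((a & (a -> ~b)) -> ~a) | ~c) & ~a) -> c), 0
2. ((((a & (a -> ~b)) -> ~a) | ~c) & ~a) -> c, 0
3. c, 0
Accessibility: 0R0

Satisfiable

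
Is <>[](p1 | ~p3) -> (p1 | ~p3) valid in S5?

Yes, valid

Tableau for the negation ~(<>[](p1 | ~p3) -> (p1 | ~p3)):
1. ~(<>[](p1 | ~p3) -> (p1 | ~p3)), 0
2. <>[](p1 | ~p3), 0   [~->-rule on 1]
3. ~(p1 | ~p3), 0   [~->-rule on 1]
4. ~p1, 0   [~|-rule on 3]
5. p3, 0   [~|-rule on 3]
6. [](p1 | ~p3), 1   [<>-rule on 2: fresh world 1, 0R1]
7. p1 | ~p3, 0   [[]-rule on 6 via 1R0]
8. p1 | ~p3, 1   [[]-rule on 6 via 1R1]
9. ~p3, 0   [|-rule on 7 (branches; this branch)]
Accessibility: 0R0, 0R1, 1R0, 1R1
Branch closes: p3 and ~p3 both at 0.
Every branch of the negation's tableau closes; the branch above is one of them.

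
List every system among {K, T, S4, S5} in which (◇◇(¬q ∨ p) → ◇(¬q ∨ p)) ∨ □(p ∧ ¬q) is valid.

S4, S5

S4-tableau for the negation ¬((◇◇(¬q ∨ p) → ◇(¬q ∨ p)) ∨ □(p ∧ ¬q)):
1. ¬((◇◇(¬q ∨ p) → ◇(¬q ∨ p)) ∨ □(p ∧ ¬q)), w0
2. ¬(◇◇(¬q ∨ p) → ◇(¬q ∨ p)), w0   [¬∨-rule on 1]
3. ¬□(p ∧ ¬q), w0   [¬∨-rule on 1]
4. ◇◇(¬q ∨ p), w0   [¬→-rule on 2]
5. ¬◇(¬q ∨ p), w0   [¬→-rule on 2]
6. ¬(¬q ∨ p), w0   [¬◇-rule on 5 via w0Rw0]
7. q, w0   [¬∨-rule on 6]
8. ¬p, w0   [¬∨-rule on 6]
9. ¬(p ∧ ¬q), w1   [¬□-rule on 3: fresh world w1, w0Rw1]
10. ¬(¬q ∨ p), w1   [¬◇-rule on 5 via w0Rw1]
11. q, w1   [¬∨-rule on 10]
12. ¬p, w1   [¬∨-rule on 10]
13. ◇(¬q ∨ p), w2   [◇-rule on 4: fresh world w2, w0Rw2]
14. ¬(¬q ∨ p), w2   [¬◇-rule on 5 via w0Rw2]
15. q, w2   [¬∨-rule on 14]
16. ¬p, w2   [¬∨-rule on 14]
17. ¬q ∨ p, w3   [◇-rule on 13: fresh world w3, w2Rw3]
18. ¬(¬q ∨ p), w3   [¬◇-rule on 5 via w0Rw3]
19. q, w3   [¬∨-rule on 18]
20. ¬p, w3   [¬∨-rule on 18]
21. p, w3   [∨-rule on 17 (branches; this branch)]
Accessibility: w0Rw0, w0Rw1, w0Rw2, w0Rw3, w1Rw1, w2Rw2, w2Rw3, w3Rw3
Branch closes: p and ¬p both at w3.
Every branch closes (one shown): valid in S4, hence also in S5 (every theorem of S4 is a theorem of S5).
T-tableau for the negation ¬((◇◇(¬q ∨ p) → ◇(¬q ∨ p)) ∨ □(p ∧ ¬q)):
1. ¬((◇◇(¬q ∨ p) → ◇(¬q ∨ p)) ∨ □(p ∧ ¬q)), w0
2. ¬(◇◇(¬q ∨ p) → ◇(¬q ∨ p)), w0   [¬∨-rule on 1]
3. ¬□(p ∧ ¬q), w0   [¬∨-rule on 1]
4. ◇◇(¬q ∨ p), w0   [¬→-rule on 2]
5. ¬◇(¬q ∨ p), w0   [¬→-rule on 2]
6. ¬(¬q ∨ p), w0   [¬◇-rule on 5 via w0Rw0]
7. q, w0   [¬∨-rule on 6]
8. ¬p, w0   [¬∨-rule on 6]
9. ¬(p ∧ ¬q), w1   [¬□-rule on 3: fresh world w1, w0Rw1]
10. ¬(¬q ∨ p), w1   [¬◇-rule on 5 via w0Rw1]
11. q, w1   [¬∨-rule on 10]
12. ¬p, w1   [¬∨-rule on 10]
13. ◇(¬q ∨ p), w2   [◇-rule on 4: fresh world w2, w0Rw2]
14. ¬(¬q ∨ p), w2   [¬◇-rule on 5 via w0Rw2]
15. q, w2   [¬∨-rule on 14]
16. ¬p, w2   [¬∨-rule on 14]
17. ¬q ∨ p, w3   [◇-rule on 13: fresh world w3, w2Rw3]
18. p, w3   [∨-rule on 17 (branches; this branch)]
Accessibility: w0Rw0, w0Rw1, w0Rw2, w1Rw1, w2Rw2, w2Rw3, w3Rw3
Complete open branch: countermodel on a T-frame, so not valid in T, nor in K (the same frame is also a K-frame).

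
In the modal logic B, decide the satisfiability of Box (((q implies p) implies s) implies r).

1. Box (((q implies p) implies s) implies r), 0
2. ((q implies p) implies s) implies r, 0   [Box-rule on 1 via 0R0]
3. r, 0   [implies-rule on 2 (branches; this branch)]
Accessibility: 0R0

Satisfiable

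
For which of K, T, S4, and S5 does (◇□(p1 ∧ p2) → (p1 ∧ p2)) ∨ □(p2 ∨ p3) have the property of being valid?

S5

S5-tableau for the negation ¬((◇□(p1 ∧ p2) → (p1 ∧ p2)) ∨ □(p2 ∨ p3)):
1. ¬((◇□(p1 ∧ p2) → (p1 ∧ p2)) ∨ □(p2 ∨ p3)), 0
2. ¬(◇□(p1 ∧ p2) → (p1 ∧ p2)), 0
3. ¬□(p2 ∨ p3), 0
4. ◇□(p1 ∧ p2), 0
5. ¬(p1 ∧ p2), 0
6. ¬p2, 0
7. ¬(p2 ∨ p3), 1
8. ¬p2, 1
9. ¬p3, 1
10. □(p1 ∧ p2), 2
11. p1 ∧ p2, 0
12. p1, 0
13. p2, 0
Accessibility: 0R0, 0R1, 0R2, 1R0, 1R1, 1R2, 2R0, 2R1, 2R2
Branch closes: p2 and ¬p2 both at 0.
Every branch closes (one shown): valid in S5.
S4-tableau for the negation ¬((◇□(p1 ∧ p2) → (p1 ∧ p2)) ∨ □(p2 ∨ p3)):
1. ¬((◇□(p1 ∧ p2) → (p1 ∧ p2)) ∨ □(p2 ∨ p3)), 0
2. ¬(◇□(p1 ∧ p2) → (p1 ∧ p2)), 0
3. ¬□(p2 ∨ p3), 0
4. ◇□(p1 ∧ p2), 0
5. ¬(p1 ∧ p2), 0
6. ¬p2, 0
7. ¬(p2 ∨ p3), 1
8. ¬p2, 1
9. ¬p3, 1
10. □(p1 ∧ p2), 2
11. p1 ∧ p2, 2
12. p1, 2
13. p2, 2
Accessibility: 0R0, 0R1, 0R2, 1R1, 2R2
Complete open branch: countermodel on an S4-frame, so not valid in S4, nor in K, T (the same frame is also a K-frame and a T-frame).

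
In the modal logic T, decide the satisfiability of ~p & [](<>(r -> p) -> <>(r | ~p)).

Satisfiable (open branch found)

1. ~p & [](<>(r -> p) -> <>(r | ~p)), u
2. ~p, u
3. [](<>(r -> p) -> <>(r | ~p)), u
4. <>(r -> p) -> <>(r | ~p), u
5. <>(r | ~p), u
6. r | ~p, v
7. <>(r -> p) -> <>(r | ~p), v
8. ~p, v
9. <>(r | ~p), v
10. r | ~p, w
11. ~p, w
Accessibility: uRu, uRv, vRv, vRw, wRw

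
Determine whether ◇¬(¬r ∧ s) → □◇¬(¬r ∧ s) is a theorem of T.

No, not valid

Tableau for the negation ¬(◇¬(¬r ∧ s) → □◇¬(¬r ∧ s)):
1. ¬(◇¬(¬r ∧ s) → □◇¬(¬r ∧ s)), u
2. ◇¬(¬r ∧ s), u
3. ¬□◇¬(¬r ∧ s), u
4. ¬(¬r ∧ s), v
5. ¬s, v
6. ¬◇¬(¬r ∧ s), w
7. ¬r ∧ s, w
8. ¬r, w
9. s, w
Accessibility: uRu, uRv, uRw, vRv, wRw
The negation has an open branch (countermodel exists).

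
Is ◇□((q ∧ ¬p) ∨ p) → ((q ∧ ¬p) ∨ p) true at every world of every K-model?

Invalid (countermodel exists)

Tableau for the negation ¬(◇□((q ∧ ¬p) ∨ p) → ((q ∧ ¬p) ∨ p)):
1. ¬(◇□((q ∧ ¬p) ∨ p) → ((q ∧ ¬p) ∨ p)), 0
2. ◇□((q ∧ ¬p) ∨ p), 0
3. ¬((q ∧ ¬p) ∨ p), 0
4. ¬(q ∧ ¬p), 0
5. ¬p, 0
6. ¬q, 0
7. □((q ∧ ¬p) ∨ p), 1
Accessibility: 0R1
The negation has an open branch (countermodel exists).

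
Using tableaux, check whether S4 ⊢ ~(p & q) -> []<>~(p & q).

No, not valid

Tableau for the negation ~(~(p & q) -> []<>~(p & q)):
1. ~(~(p & q) -> []<>~(p & q)), w0
2. ~(p & q), w0
3. ~[]<>~(p & q), w0
4. ~q, w0
5. ~<>~(p & q), w1
6. p & q, w1
7. p, w1
8. q, w1
Accessibility: w0Rw0, w0Rw1, w1Rw1
The negation has an open branch (countermodel exists).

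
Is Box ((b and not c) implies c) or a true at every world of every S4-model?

Not valid

Tableau for the negation not (Box ((b and not c) implies c) or a):
1. not (Box ((b and not c) implies c) or a), u
2. not Box ((b and not c) implies c), u
3. not a, u
4. not ((b and not c) implies c), v
5. b and not c, v
6. not c, v
7. b, v
Accessibility: uRu, uRv, vRv
The negation has an open branch (countermodel exists).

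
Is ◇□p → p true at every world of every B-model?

Tableau for the negation ¬(◇□p → p):
1. ¬(◇□p → p), w0
2. ◇□p, w0   [¬→-rule on 1]
3. ¬p, w0   [¬→-rule on 1]
4. □p, w1   [◇-rule on 2: fresh world w1, w0Rw1]
5. p, w0   [□-rule on 4 via w1Rw0]
Accessibility: w0Rw0, w0Rw1, w1Rw0, w1Rw1
Branch closes: p and ¬p both at w0.
Every branch of the negation's tableau closes; the branch above is one of them.

Valid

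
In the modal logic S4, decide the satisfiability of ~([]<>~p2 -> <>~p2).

1. ~([]<>~p2 -> <>~p2), u
2. []<>~p2, u
3. ~<>~p2, u
4. <>~p2, u
5. p2, u
6. ~p2, v
7. <>~p2, v
8. p2, v
Accessibility: uRu, uRv, vRv
Branch closes: p2 and ~p2 both at v.
All branches of the tableau close; one closing branch shown above.

No, unsatisfiable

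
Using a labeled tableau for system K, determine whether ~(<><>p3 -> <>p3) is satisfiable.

1. ~(<><>p3 -> <>p3), w0
2. <><>p3, w0
3. ~<>p3, w0
4. <>p3, w1
5. ~p3, w1
6. p3, w2
Accessibility: w0Rw1, w1Rw2

Satisfiable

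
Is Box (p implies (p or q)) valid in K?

Tableau for the negation not Box (p implies (p or q)):
1. not Box (p implies (p or q)), 0
2. not (p implies (p or q)), 1
3. p, 1
4. not (p or q), 1
5. not p, 1
6. not q, 1
Accessibility: 0R1
Branch closes: p and not p both at 1.
All branches of the negation close; one closing branch shown above.

Yes, valid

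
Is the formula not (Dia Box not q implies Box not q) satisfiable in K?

1. not (Dia Box not q implies Box not q), 0
2. Dia Box not q, 0   [neg-implies-rule on 1]
3. not Box not q, 0   [neg-implies-rule on 1]
4. Box not q, 1   [Dia-rule on 2: fresh world 1, 0R1]
5. q, 2   [neg-Box-rule on 3: fresh world 2, 0R2]
Accessibility: 0R1, 0R2

Satisfiable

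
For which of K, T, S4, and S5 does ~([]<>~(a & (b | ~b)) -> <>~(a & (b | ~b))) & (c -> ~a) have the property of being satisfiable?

T-tableau for the formula:
1. ~([]<>~(a & (b | ~b)) -> <>~(a & (b | ~b))) & (c -> ~a), u
2. ~([]<>~(a & (b | ~b)) -> <>~(a & (b | ~b))), u   [&-rule on 1]
3. c -> ~a, u   [&-rule on 1]
4. []<>~(a & (b | ~b)), u   [~->-rule on 2]
5. ~<>~(a & (b | ~b)), u   [~->-rule on 2]
6. <>~(a & (b | ~b)), u   [[]-rule on 4 via uRu]
7. a & (b | ~b), u   [~<>-rule on 5 via uRu]
8. a, u   [&-rule on 7]
9. b | ~b, u   [&-rule on 7]
10. ~c, u   [->-rule on 3 (branches; this branch)]
11. ~b, u   [|-rule on 9 (branches; this branch)]
12. ~(a & (b | ~b)), v   [<>-rule on 6: fresh world v, uRv]
13. <>~(a & (b | ~b)), v   [[]-rule on 4 via uRv]
14. a & (b | ~b), v   [~<>-rule on 5 via uRv]
15. a, v   [&-rule on 14]
16. b | ~b, v   [&-rule on 14]
17. ~(b | ~b), v   [~&-rule on 12 (branches; this branch)]
18. ~b, v   [~|-rule on 17]
19. b, v   [~|-rule on 17]
Accessibility: uRu, uRv, vRv
Branch closes: b and ~b both at v.
Every branch closes (one shown): unsatisfiable in T, hence also in S4, S5 (every S4/S5-frame is a T-frame).
K-tableau for the formula:
1. ~([]<>~(a & (b | ~b)) -> <>~(a & (b | ~b))) & (c -> ~a), u
2. ~([]<>~(a & (b | ~b)) -> <>~(a & (b | ~b))), u   [&-rule on 1]
3. c -> ~a, u   [&-rule on 1]
4. []<>~(a & (b | ~b)), u   [~->-rule on 2]
5. ~<>~(a & (b | ~b)), u   [~->-rule on 2]
6. ~a, u   [->-rule on 3 (branches; this branch)]
Complete open branch: satisfiable in K.

K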